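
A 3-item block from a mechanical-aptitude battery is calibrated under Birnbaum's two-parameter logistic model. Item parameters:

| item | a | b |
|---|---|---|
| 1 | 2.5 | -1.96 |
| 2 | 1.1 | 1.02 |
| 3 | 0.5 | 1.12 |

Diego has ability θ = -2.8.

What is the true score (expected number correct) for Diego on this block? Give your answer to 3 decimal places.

P(θ) = 1 / (1 + exp(−a(θ − b)))
P_1 = 1/(1+e^{2.1000}) = 0.1091
P_2 = 1/(1+e^{4.2020}) = 0.0147
P_3 = 1/(1+e^{1.9600}) = 0.1235
E[score] = 0.1091 + 0.0147 + 0.1235 = 0.2473

0.247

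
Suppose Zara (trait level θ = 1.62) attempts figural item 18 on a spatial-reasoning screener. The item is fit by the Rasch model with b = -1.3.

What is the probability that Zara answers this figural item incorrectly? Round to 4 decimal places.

0.0512

P(θ) = 1 / (1 + exp(−(θ − b)))
Exponent: (1.62 − (-1.3)) = 2.9200
1/(1 + e^{-2.9200}) = 0.9488
P = 0.9488
P(incorrect) = 1 − 0.9488 = 0.0512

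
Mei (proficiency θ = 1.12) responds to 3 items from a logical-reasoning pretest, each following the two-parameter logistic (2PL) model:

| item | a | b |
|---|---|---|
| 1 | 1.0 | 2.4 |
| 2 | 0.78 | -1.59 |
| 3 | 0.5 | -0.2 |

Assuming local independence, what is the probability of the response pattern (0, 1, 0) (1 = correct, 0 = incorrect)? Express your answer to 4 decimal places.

0.2379

P(θ) = 1 / (1 + exp(−a(θ − b)))
P_1 = 1/(1+e^{1.2800}) = 0.2176
P_2 = 1/(1+e^{-2.1138}) = 0.8922
P_3 = 1/(1+e^{-0.6600}) = 0.6593
L = (1−P_1) × P_2 × (1−P_3) = 0.7824 × 0.8922 × 0.3407 = 0.23788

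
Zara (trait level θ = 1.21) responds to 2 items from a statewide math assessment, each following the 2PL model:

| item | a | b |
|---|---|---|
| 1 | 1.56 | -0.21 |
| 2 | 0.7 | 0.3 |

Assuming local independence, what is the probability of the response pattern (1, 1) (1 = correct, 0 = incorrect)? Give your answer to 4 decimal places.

0.5897

P(θ) = 1 / (1 + exp(−a(θ − b)))
P_1 = 1/(1+e^{-2.2152}) = 0.9016
P_2 = 1/(1+e^{-0.6370}) = 0.6541
L = P_1 × P_2 = 0.9016 × 0.6541 = 0.58972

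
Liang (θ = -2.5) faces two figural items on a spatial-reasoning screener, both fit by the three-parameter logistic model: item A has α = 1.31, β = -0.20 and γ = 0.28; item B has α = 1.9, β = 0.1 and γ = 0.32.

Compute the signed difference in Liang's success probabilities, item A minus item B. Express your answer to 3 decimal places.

-0.011

P(θ) = γ + (1 − γ) · 1 / (1 + exp(−α(θ − β)))
P_A = 0.3137
P_B = 0.3248
P_A − P_B = -0.0111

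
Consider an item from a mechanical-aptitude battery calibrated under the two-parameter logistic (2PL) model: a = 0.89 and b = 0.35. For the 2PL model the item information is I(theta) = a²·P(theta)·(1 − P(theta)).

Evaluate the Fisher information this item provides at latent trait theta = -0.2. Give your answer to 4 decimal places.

0.1866

P = 1/(1+e^{0.4895}) = 0.3800
P(1−P) = 0.3800 × 0.6200 = 0.2356
I = a² × P(1−P) = 0.89² × 0.2356 = 0.18662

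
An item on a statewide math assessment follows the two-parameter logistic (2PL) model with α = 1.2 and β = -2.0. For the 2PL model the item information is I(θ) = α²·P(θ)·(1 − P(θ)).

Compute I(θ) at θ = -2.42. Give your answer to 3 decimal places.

P = 1/(1+e^{0.5040}) = 0.3766
P(1−P) = 0.3766 × 0.6234 = 0.2348
I = α² × P(1−P) = 1.2² × 0.2348 = 0.33807

0.338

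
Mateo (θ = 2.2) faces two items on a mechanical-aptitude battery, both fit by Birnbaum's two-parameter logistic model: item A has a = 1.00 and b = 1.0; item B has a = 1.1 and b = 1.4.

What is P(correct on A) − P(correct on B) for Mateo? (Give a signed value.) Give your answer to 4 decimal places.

P(θ) = 1 / (1 + exp(−a(θ − b)))
P_A = 0.7685
P_B = 0.7068
P_A − P_B = 0.0617

0.0617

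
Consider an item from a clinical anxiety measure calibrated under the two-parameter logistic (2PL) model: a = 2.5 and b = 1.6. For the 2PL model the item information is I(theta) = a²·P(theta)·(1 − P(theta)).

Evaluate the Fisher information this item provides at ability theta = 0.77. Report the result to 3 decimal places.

0.619

P = 1/(1+e^{2.0750}) = 0.1116
P(1−P) = 0.1116 × 0.8884 = 0.0991
I = a² × P(1−P) = 2.5² × 0.0991 = 0.61942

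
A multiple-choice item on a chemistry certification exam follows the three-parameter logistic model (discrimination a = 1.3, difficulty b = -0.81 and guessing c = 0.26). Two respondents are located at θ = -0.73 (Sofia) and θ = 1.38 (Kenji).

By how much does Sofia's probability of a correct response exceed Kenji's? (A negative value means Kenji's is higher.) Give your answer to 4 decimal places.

P(θ) = c + (1 − c) · 1 / (1 + exp(−a(θ − b)))
P(Sofia) = 0.6492  [exponent 0.1040]
P(Kenji) = 0.9594  [exponent 2.8470]
Difference = 0.6492 − 0.9594 = -0.3102

-0.3102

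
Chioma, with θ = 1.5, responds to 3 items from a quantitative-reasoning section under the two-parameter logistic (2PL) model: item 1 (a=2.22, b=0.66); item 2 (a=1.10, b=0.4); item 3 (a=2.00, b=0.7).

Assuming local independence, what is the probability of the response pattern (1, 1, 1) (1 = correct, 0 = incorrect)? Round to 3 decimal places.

P(θ) = 1 / (1 + exp(−a(θ − b)))
P_1 = 1/(1+e^{-1.8648}) = 0.8659
P_2 = 1/(1+e^{-1.2100}) = 0.7703
P_3 = 1/(1+e^{-1.6000}) = 0.8320
L = P_1 × P_2 × P_3 = 0.8659 × 0.7703 × 0.8320 = 0.55493

0.555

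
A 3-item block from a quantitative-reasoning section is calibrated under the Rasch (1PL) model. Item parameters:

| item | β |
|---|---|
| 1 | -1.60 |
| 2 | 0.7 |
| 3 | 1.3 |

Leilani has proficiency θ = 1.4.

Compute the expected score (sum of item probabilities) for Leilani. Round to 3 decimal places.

P(θ) = 1 / (1 + exp(−(θ − β)))
P_1 = 1/(1+e^{-3.0000}) = 0.9526
P_2 = 1/(1+e^{-0.7000}) = 0.6682
P_3 = 1/(1+e^{-0.1000}) = 0.5250
E[score] = 0.9526 + 0.6682 + 0.5250 = 2.1457

2.146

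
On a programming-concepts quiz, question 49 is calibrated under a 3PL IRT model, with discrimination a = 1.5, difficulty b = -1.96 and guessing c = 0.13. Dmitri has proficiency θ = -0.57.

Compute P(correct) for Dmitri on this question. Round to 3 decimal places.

0.904

P(θ) = c + (1 − c) · 1 / (1 + exp(−a(θ − b)))
Exponent: 1.5 × (-0.57 − (-1.96)) = 2.0850
1/(1 + e^{-2.0850}) = 0.8894
P = 0.13 + 0.87 × 0.8894 = 0.9038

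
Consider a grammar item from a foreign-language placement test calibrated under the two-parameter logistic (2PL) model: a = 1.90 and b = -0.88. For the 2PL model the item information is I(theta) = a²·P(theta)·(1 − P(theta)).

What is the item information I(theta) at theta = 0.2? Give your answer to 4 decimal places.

P = 1/(1+e^{-2.0520}) = 0.8861
P(1−P) = 0.8861 × 0.1139 = 0.1009
I = a² × P(1−P) = 1.90² × 0.1009 = 0.36421

0.3642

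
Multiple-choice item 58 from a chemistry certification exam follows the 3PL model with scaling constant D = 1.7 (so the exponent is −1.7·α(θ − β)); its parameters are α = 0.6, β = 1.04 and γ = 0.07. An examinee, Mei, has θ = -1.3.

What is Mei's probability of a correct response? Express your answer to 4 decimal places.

P(θ) = γ + (1 − γ) · 1 / (1 + exp(−D·α(θ − β)))
Exponent: 1.7 × 0.6 × (-1.3 − 1.04) = -2.3868
1/(1 + e^{2.3868}) = 0.0842
P = 0.07 + 0.93 × 0.0842 = 0.1483

0.1483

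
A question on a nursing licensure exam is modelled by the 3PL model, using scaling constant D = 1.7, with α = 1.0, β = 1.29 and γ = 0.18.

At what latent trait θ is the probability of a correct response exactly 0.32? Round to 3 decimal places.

0.360

P(θ) = γ + (1 − γ) · 1 / (1 + exp(−D·α(θ − β)))
Remove guessing floor: (0.32 − 0.18)/(1 − 0.18) = 0.1707
logit = ln(0.1707/0.8293) = -1.5805
θ = β + logit/(1.7·α) = 1.29 + (-1.5805)/1.7000 = 0.3603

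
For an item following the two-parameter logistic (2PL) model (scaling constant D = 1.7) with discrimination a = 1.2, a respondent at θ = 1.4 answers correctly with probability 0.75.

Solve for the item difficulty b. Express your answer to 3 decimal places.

P(θ) = 1 / (1 + exp(−D·a(θ − b)))
logit(0.75) = ln(0.75/0.25) = 1.0986
b = θ − logit/(1.7·a) = 1.4 − 1.0986/2.0400 = 0.8615

0.861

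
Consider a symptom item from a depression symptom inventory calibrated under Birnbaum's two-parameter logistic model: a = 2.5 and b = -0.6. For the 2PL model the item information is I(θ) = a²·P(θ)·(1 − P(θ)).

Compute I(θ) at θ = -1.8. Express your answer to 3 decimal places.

0.282

P = 1/(1+e^{3.0000}) = 0.0474
P(1−P) = 0.0474 × 0.9526 = 0.0452
I = a² × P(1−P) = 2.5² × 0.0452 = 0.28235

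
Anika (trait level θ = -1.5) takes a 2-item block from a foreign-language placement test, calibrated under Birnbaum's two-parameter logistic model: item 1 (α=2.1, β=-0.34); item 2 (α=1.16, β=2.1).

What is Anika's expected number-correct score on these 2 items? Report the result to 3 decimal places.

0.096

P(θ) = 1 / (1 + exp(−α(θ − β)))
P_1 = 1/(1+e^{2.4360}) = 0.0805
P_2 = 1/(1+e^{4.1760}) = 0.0151
E[score] = 0.0805 + 0.0151 = 0.0956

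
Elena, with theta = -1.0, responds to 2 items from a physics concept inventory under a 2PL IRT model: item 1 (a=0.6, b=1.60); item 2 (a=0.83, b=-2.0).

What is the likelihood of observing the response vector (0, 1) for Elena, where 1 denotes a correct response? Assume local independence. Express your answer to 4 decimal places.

0.5754

P(theta) = 1 / (1 + exp(−a(theta − b)))
P_1 = 1/(1+e^{1.5600}) = 0.1736
P_2 = 1/(1+e^{-0.8300}) = 0.6964
L = (1−P_1) × P_2 = 0.8264 × 0.6964 = 0.57544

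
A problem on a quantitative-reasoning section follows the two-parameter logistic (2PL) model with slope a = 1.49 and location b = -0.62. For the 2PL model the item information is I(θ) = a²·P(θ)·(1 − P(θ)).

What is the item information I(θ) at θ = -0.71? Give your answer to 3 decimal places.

0.553

P = 1/(1+e^{0.1341}) = 0.4665
P(1−P) = 0.4665 × 0.5335 = 0.2489
I = a² × P(1−P) = 1.49² × 0.2489 = 0.55254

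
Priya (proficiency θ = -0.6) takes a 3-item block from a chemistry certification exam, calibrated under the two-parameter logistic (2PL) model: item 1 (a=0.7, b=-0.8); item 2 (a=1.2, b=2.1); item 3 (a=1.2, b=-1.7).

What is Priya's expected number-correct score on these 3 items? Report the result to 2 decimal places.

P(θ) = 1 / (1 + exp(−a(θ − b)))
P_1 = 1/(1+e^{-0.1400}) = 0.5349
P_2 = 1/(1+e^{3.2400}) = 0.0377
P_3 = 1/(1+e^{-1.3200}) = 0.7892
E[score] = 0.5349 + 0.0377 + 0.7892 = 1.3618

1.36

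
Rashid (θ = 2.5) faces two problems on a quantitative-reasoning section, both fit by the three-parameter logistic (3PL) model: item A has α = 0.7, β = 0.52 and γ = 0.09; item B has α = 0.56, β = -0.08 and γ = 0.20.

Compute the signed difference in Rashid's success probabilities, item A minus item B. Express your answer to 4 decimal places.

-0.0294

P(θ) = γ + (1 − γ) · 1 / (1 + exp(−α(θ − β)))
P_A = 0.8180
P_B = 0.8474
P_A − P_B = -0.0294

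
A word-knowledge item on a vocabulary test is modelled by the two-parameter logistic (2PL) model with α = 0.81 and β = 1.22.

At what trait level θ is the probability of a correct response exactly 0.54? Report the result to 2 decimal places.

P(θ) = 1 / (1 + exp(−α(θ − β)))
logit = ln(0.5400/0.4600) = 0.1603
θ = β + logit/(α) = 1.22 + 0.1603/0.8100 = 1.4180

1.42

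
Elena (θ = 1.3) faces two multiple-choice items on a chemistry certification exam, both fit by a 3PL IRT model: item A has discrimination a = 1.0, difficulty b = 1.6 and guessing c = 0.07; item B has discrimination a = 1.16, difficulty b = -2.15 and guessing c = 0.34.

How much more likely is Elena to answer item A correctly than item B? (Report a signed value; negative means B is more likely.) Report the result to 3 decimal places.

-0.522

P(θ) = c + (1 − c) · 1 / (1 + exp(−a(θ − b)))
P_A = 0.4658
P_B = 0.9882
P_A − P_B = -0.5224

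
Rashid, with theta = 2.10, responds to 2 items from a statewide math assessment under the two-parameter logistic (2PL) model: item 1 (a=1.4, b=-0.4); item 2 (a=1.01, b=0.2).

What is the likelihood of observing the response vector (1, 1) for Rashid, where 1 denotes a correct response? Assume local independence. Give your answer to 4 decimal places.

P(theta) = 1 / (1 + exp(−a(theta − b)))
P_1 = 1/(1+e^{-3.5000}) = 0.9707
P_2 = 1/(1+e^{-1.9190}) = 0.8720
L = P_1 × P_2 = 0.9707 × 0.8720 = 0.84647

0.8465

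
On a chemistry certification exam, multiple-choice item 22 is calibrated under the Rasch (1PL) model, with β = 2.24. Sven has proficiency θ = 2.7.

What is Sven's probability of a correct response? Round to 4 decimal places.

P(θ) = 1 / (1 + exp(−(θ − β)))
Exponent: (2.7 − 2.24) = 0.4600
1/(1 + e^{-0.4600}) = 0.6130
P = 0.6130

0.6130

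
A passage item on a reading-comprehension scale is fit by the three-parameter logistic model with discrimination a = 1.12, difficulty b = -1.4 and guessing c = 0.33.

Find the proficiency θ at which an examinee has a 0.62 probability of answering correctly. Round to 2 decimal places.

-1.64

P(θ) = c + (1 − c) · 1 / (1 + exp(−a(θ − b)))
Remove guessing floor: (0.62 − 0.33)/(1 − 0.33) = 0.4328
logit = ln(0.4328/0.5672) = -0.2703
θ = b + logit/(a) = -1.4 + (-0.2703)/1.1200 = -1.6413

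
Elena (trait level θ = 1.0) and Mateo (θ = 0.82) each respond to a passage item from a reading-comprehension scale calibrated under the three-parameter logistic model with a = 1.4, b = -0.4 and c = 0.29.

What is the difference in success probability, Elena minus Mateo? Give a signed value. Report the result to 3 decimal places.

P(θ) = c + (1 − c) · 1 / (1 + exp(−a(θ − b)))
P(Elena) = 0.9123  [exponent 1.9600]
P(Mateo) = 0.8911  [exponent 1.7080]
Difference = 0.9123 − 0.8911 = 0.0213

0.021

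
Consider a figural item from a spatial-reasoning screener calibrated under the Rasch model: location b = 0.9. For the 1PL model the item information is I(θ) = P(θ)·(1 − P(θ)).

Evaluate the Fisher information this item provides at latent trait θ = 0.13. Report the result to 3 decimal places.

P = 1/(1+e^{0.7700}) = 0.3165
P(1−P) = 0.3165 × 0.6835 = 0.2163
I = P(1−P) = 0.21632

0.216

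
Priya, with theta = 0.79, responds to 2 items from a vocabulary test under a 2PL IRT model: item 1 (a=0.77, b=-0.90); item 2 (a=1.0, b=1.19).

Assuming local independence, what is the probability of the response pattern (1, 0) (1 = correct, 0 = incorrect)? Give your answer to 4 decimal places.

0.4706

P(theta) = 1 / (1 + exp(−a(theta − b)))
P_1 = 1/(1+e^{-1.3013}) = 0.7861
P_2 = 1/(1+e^{0.4000}) = 0.4013
L = P_1 × (1−P_2) = 0.7861 × 0.5987 = 0.47060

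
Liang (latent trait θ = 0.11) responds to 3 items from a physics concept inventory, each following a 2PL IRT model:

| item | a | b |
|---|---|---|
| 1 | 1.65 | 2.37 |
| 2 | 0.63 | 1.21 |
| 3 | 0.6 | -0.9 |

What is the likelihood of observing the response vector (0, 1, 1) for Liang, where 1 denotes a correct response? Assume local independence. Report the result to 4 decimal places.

0.2106

P(θ) = 1 / (1 + exp(−a(θ − b)))
P_1 = 1/(1+e^{3.7290}) = 0.0235
P_2 = 1/(1+e^{0.6930}) = 0.3334
P_3 = 1/(1+e^{-0.6060}) = 0.6470
L = (1−P_1) × P_2 × P_3 = 0.9765 × 0.3334 × 0.6470 = 0.21064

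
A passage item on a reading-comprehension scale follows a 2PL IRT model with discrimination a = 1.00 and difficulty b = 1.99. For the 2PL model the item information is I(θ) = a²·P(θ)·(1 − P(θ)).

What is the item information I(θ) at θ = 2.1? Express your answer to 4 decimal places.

0.2492

P = 1/(1+e^{-0.1100}) = 0.5275
P(1−P) = 0.5275 × 0.4725 = 0.2492
I = a² × P(1−P) = 1.00² × 0.2492 = 0.24925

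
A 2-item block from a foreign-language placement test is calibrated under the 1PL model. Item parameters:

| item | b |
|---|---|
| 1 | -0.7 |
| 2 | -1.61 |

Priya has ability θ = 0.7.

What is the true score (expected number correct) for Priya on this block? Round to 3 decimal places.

1.712

P(θ) = 1 / (1 + exp(−(θ − b)))
P_1 = 1/(1+e^{-1.4000}) = 0.8022
P_2 = 1/(1+e^{-2.3100}) = 0.9097
E[score] = 0.8022 + 0.9097 = 1.7119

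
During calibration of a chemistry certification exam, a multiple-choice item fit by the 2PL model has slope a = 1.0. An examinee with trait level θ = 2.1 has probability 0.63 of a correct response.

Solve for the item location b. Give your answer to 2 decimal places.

1.57

P(θ) = 1 / (1 + exp(−a(θ − b)))
logit(0.63) = ln(0.63/0.37) = 0.5322
b = θ − logit/(a) = 2.1 − 0.5322/1.0000 = 1.5678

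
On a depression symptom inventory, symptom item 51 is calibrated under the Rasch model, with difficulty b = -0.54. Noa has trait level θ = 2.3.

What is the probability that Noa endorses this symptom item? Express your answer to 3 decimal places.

P(θ) = 1 / (1 + exp(−(θ − b)))
Exponent: (2.3 − (-0.54)) = 2.8400
1/(1 + e^{-2.8400}) = 0.9448
P = 0.9448

0.945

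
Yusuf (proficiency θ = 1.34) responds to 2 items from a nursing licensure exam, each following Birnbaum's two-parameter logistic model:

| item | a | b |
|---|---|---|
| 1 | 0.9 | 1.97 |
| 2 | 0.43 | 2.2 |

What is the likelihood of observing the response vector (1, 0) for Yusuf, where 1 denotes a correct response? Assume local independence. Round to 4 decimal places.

0.2140

P(θ) = 1 / (1 + exp(−a(θ − b)))
P_1 = 1/(1+e^{0.5670}) = 0.3619
P_2 = 1/(1+e^{0.3698}) = 0.4086
L = P_1 × (1−P_2) = 0.3619 × 0.5914 = 0.21405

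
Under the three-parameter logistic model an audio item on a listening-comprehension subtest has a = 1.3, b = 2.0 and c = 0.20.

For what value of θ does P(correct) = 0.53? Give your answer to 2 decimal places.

P(θ) = c + (1 − c) · 1 / (1 + exp(−a(θ − b)))
Remove guessing floor: (0.53 − 0.20)/(1 − 0.20) = 0.4125
logit = ln(0.4125/0.5875) = -0.3536
θ = b + logit/(a) = 2.0 + (-0.3536)/1.3000 = 1.7280

1.73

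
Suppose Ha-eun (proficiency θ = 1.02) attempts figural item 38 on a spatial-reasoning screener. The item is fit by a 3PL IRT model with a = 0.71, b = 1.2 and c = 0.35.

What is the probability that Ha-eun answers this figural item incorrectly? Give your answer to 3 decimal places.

P(θ) = c + (1 − c) · 1 / (1 + exp(−a(θ − b)))
Exponent: 0.71 × (1.02 − 1.2) = -0.1278
1/(1 + e^{0.1278}) = 0.4681
P = 0.35 + 0.65 × 0.4681 = 0.6543
P(incorrect) = 1 − 0.6543 = 0.3457

0.346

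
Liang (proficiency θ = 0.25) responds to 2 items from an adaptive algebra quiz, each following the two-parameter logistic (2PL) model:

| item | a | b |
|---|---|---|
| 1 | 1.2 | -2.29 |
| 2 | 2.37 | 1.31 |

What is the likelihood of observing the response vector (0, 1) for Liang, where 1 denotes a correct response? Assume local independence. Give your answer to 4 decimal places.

0.0034

P(θ) = 1 / (1 + exp(−a(θ − b)))
P_1 = 1/(1+e^{-3.0480}) = 0.9547
P_2 = 1/(1+e^{2.5122}) = 0.0750
L = (1−P_1) × P_2 = 0.0453 × 0.0750 = 0.00340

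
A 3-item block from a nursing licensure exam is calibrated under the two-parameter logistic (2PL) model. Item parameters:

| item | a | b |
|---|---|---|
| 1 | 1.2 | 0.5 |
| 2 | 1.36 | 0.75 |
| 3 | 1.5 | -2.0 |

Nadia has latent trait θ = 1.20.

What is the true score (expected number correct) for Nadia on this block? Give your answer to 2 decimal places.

P(θ) = 1 / (1 + exp(−a(θ − b)))
P_1 = 1/(1+e^{-0.8400}) = 0.6985
P_2 = 1/(1+e^{-0.6120}) = 0.6484
P_3 = 1/(1+e^{-4.8000}) = 0.9918
E[score] = 0.6985 + 0.6484 + 0.9918 = 2.3387

2.34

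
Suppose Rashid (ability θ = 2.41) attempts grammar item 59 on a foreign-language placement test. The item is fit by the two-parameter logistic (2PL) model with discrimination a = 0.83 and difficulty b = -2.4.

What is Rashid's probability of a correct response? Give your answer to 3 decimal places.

0.982

P(θ) = 1 / (1 + exp(−a(θ − b)))
Exponent: 0.83 × (2.41 − (-2.4)) = 3.9923
1/(1 + e^{-3.9923}) = 0.9819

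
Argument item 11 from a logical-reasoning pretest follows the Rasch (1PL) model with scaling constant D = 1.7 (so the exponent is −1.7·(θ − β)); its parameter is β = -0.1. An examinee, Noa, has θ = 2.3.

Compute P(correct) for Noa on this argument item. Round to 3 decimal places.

P(θ) = 1 / (1 + exp(−D·(θ − β)))
Exponent: 1.7 × (2.3 − (-0.1)) = 4.0800
1/(1 + e^{-4.0800}) = 0.9834
P = 0.9834

0.983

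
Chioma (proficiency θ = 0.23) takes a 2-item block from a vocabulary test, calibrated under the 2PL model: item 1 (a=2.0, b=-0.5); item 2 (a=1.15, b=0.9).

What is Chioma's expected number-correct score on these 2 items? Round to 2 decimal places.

P(θ) = 1 / (1 + exp(−a(θ − b)))
P_1 = 1/(1+e^{-1.4600}) = 0.8115
P_2 = 1/(1+e^{0.7705}) = 0.3164
E[score] = 0.8115 + 0.3164 = 1.1279

1.13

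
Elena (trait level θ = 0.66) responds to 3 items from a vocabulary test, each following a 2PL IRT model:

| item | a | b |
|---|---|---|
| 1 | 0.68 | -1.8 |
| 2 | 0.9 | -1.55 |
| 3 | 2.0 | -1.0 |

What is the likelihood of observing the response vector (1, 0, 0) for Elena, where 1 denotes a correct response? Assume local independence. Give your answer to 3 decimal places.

P(θ) = 1 / (1 + exp(−a(θ − b)))
P_1 = 1/(1+e^{-1.6728}) = 0.8419
P_2 = 1/(1+e^{-1.9890}) = 0.8796
P_3 = 1/(1+e^{-3.3200}) = 0.9651
L = P_1 × (1−P_2) × (1−P_3) = 0.8419 × 0.1204 × 0.0349 = 0.00354

0.004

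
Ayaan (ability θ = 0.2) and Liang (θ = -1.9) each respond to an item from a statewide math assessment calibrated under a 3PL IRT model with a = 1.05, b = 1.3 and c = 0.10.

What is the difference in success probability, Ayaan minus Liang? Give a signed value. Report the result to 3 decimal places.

0.185

P(θ) = c + (1 − c) · 1 / (1 + exp(−a(θ − b)))
P(Ayaan) = 0.3156  [exponent -1.1550]
P(Liang) = 0.1302  [exponent -3.3600]
Difference = 0.3156 − 0.1302 = 0.1854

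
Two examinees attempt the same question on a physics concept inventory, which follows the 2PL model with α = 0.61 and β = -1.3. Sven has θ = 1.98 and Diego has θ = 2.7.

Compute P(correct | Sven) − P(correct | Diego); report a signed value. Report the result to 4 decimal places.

P(θ) = 1 / (1 + exp(−α(θ − β)))
P(Sven) = 0.8809  [exponent 2.0008]
P(Diego) = 0.9198  [exponent 2.4400]
Difference = 0.8809 − 0.9198 = -0.0389

-0.0389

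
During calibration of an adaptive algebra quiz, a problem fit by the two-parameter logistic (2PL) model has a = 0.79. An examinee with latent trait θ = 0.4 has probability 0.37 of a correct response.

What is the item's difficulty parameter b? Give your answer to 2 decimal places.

1.07

P(θ) = 1 / (1 + exp(−a(θ − b)))
logit(0.37) = ln(0.37/0.63) = -0.5322
b = θ − logit/(a) = 0.4 − (-0.5322)/0.7900 = 1.0737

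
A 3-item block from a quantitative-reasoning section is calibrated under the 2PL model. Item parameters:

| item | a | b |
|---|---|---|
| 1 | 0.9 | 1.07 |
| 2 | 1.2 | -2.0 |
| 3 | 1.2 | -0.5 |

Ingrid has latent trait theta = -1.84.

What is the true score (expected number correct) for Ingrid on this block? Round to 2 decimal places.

P(theta) = 1 / (1 + exp(−a(theta − b)))
P_1 = 1/(1+e^{2.6190}) = 0.0679
P_2 = 1/(1+e^{-0.1920}) = 0.5479
P_3 = 1/(1+e^{1.6080}) = 0.1669
E[score] = 0.0679 + 0.5479 + 0.1669 = 0.7826

0.78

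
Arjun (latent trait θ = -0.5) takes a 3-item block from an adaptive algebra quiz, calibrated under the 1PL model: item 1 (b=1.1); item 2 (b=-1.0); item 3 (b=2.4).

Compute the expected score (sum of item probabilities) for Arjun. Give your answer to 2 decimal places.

P(θ) = 1 / (1 + exp(−(θ − b)))
P_1 = 1/(1+e^{1.6000}) = 0.1680
P_2 = 1/(1+e^{-0.5000}) = 0.6225
P_3 = 1/(1+e^{2.9000}) = 0.0522
E[score] = 0.1680 + 0.6225 + 0.0522 = 0.8426

0.84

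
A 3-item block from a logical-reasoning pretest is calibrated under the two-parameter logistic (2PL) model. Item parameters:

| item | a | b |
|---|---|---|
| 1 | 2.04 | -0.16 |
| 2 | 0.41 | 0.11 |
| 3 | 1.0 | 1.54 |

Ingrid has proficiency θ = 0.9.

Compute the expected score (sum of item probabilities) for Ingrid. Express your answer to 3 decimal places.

P(θ) = 1 / (1 + exp(−a(θ − b)))
P_1 = 1/(1+e^{-2.1624}) = 0.8968
P_2 = 1/(1+e^{-0.3239}) = 0.5803
P_3 = 1/(1+e^{0.6400}) = 0.3452
E[score] = 0.8968 + 0.5803 + 0.3452 = 1.8223

1.822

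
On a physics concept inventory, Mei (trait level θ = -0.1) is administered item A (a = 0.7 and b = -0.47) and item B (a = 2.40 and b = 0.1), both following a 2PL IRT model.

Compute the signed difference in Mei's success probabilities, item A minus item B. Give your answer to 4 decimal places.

P(θ) = 1 / (1 + exp(−a(θ − b)))
P_A = 0.5644
P_B = 0.3823
P_A − P_B = 0.1821

0.1821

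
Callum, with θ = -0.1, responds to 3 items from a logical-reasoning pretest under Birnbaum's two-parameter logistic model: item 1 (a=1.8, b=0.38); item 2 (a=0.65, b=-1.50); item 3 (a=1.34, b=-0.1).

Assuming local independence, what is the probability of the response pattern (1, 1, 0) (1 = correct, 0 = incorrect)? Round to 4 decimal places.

P(θ) = 1 / (1 + exp(−a(θ − b)))
P_1 = 1/(1+e^{0.8640}) = 0.2965
P_2 = 1/(1+e^{-0.9100}) = 0.7130
P_3 = 1/(1+e^{0.0000}) = 0.5000
L = P_1 × P_2 × (1−P_3) = 0.2965 × 0.7130 × 0.5000 = 0.10570

0.1057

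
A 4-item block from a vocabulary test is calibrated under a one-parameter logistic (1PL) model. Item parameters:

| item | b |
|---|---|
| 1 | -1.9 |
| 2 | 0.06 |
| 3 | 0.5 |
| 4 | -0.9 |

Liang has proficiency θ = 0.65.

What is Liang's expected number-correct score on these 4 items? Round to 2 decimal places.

P(θ) = 1 / (1 + exp(−(θ − b)))
P_1 = 1/(1+e^{-2.5500}) = 0.9276
P_2 = 1/(1+e^{-0.5900}) = 0.6434
P_3 = 1/(1+e^{-0.1500}) = 0.5374
P_4 = 1/(1+e^{-1.5500}) = 0.8249
E[score] = 0.9276 + 0.6434 + 0.5374 + 0.8249 = 2.9333

2.93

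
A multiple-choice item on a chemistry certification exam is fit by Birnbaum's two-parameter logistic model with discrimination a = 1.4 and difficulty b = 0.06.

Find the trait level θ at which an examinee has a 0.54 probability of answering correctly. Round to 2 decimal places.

P(θ) = 1 / (1 + exp(−a(θ − b)))
logit = ln(0.5400/0.4600) = 0.1603
θ = b + logit/(a) = 0.06 + 0.1603/1.4000 = 0.1745

0.17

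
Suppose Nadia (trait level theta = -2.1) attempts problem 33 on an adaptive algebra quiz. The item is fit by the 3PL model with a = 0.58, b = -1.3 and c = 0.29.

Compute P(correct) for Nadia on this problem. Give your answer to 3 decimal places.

P(theta) = c + (1 − c) · 1 / (1 + exp(−a(theta − b)))
Exponent: 0.58 × (-2.1 − (-1.3)) = -0.4640
1/(1 + e^{0.4640}) = 0.3860
P = 0.29 + 0.71 × 0.3860 = 0.5641

0.564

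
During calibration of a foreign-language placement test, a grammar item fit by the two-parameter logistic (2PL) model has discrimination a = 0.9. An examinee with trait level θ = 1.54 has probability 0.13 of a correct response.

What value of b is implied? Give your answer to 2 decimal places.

3.65

P(θ) = 1 / (1 + exp(−a(θ − b)))
logit(0.13) = ln(0.13/0.87) = -1.9010
b = θ − logit/(a) = 1.54 − (-1.9010)/0.9000 = 3.6522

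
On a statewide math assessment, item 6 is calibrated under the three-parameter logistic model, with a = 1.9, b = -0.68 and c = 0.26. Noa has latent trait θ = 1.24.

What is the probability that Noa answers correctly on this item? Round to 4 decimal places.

P(θ) = c + (1 − c) · 1 / (1 + exp(−a(θ − b)))
Exponent: 1.9 × (1.24 − (-0.68)) = 3.6480
1/(1 + e^{-3.6480}) = 0.9746
P = 0.26 + 0.74 × 0.9746 = 0.9812

0.9812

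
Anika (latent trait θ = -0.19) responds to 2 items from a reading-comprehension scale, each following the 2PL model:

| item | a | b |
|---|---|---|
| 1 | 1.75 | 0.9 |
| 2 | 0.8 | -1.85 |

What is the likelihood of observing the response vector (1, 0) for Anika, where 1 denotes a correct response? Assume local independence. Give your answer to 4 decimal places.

P(θ) = 1 / (1 + exp(−a(θ − b)))
P_1 = 1/(1+e^{1.9075}) = 0.1293
P_2 = 1/(1+e^{-1.3280}) = 0.7905
L = P_1 × (1−P_2) = 0.1293 × 0.2095 = 0.02708

0.0271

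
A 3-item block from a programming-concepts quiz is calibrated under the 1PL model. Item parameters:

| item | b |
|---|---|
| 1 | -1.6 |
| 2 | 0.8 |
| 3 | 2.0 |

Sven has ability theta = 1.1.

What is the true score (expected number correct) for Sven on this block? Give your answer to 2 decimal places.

P(theta) = 1 / (1 + exp(−(theta − b)))
P_1 = 1/(1+e^{-2.7000}) = 0.9370
P_2 = 1/(1+e^{-0.3000}) = 0.5744
P_3 = 1/(1+e^{0.9000}) = 0.2891
E[score] = 0.9370 + 0.5744 + 0.2891 = 1.8005

1.80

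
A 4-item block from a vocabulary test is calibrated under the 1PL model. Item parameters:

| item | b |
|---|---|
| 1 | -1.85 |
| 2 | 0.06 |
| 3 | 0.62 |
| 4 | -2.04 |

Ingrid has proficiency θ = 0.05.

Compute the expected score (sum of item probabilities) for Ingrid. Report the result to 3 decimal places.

2.619

P(θ) = 1 / (1 + exp(−(θ − b)))
P_1 = 1/(1+e^{-1.9000}) = 0.8699
P_2 = 1/(1+e^{0.0100}) = 0.4975
P_3 = 1/(1+e^{0.5700}) = 0.3612
P_4 = 1/(1+e^{-2.0900}) = 0.8899
E[score] = 0.8699 + 0.4975 + 0.3612 + 0.8899 = 2.6186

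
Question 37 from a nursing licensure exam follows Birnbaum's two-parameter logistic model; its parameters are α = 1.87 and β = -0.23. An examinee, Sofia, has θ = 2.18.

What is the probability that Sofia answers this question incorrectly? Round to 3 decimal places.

0.011

P(θ) = 1 / (1 + exp(−α(θ − β)))
Exponent: 1.87 × (2.18 − (-0.23)) = 4.5067
1/(1 + e^{-4.5067}) = 0.9891
P(incorrect) = 1 − 0.9891 = 0.0109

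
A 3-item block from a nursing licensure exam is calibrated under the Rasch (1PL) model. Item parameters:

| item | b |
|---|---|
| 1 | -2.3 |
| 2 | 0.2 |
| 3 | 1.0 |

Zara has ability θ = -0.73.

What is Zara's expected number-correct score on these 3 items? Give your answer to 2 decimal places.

P(θ) = 1 / (1 + exp(−(θ − b)))
P_1 = 1/(1+e^{-1.5700}) = 0.8278
P_2 = 1/(1+e^{0.9300}) = 0.2829
P_3 = 1/(1+e^{1.7300}) = 0.1506
E[score] = 0.8278 + 0.2829 + 0.1506 = 1.2613

1.26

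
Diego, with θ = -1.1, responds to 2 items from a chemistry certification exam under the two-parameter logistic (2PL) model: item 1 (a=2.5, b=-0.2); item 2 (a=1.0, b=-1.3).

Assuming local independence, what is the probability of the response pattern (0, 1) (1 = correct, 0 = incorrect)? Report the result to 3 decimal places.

0.497

P(θ) = 1 / (1 + exp(−a(θ − b)))
P_1 = 1/(1+e^{2.2500}) = 0.0953
P_2 = 1/(1+e^{-0.2000}) = 0.5498
L = (1−P_1) × P_2 = 0.9047 × 0.5498 = 0.49741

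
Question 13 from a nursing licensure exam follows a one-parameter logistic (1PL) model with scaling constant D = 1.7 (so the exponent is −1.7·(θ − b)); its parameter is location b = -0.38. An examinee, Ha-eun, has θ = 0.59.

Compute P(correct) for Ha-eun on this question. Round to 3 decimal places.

0.839

P(θ) = 1 / (1 + exp(−D·(θ − b)))
Exponent: 1.7 × (0.59 − (-0.38)) = 1.6490
1/(1 + e^{-1.6490}) = 0.8388
P = 0.8388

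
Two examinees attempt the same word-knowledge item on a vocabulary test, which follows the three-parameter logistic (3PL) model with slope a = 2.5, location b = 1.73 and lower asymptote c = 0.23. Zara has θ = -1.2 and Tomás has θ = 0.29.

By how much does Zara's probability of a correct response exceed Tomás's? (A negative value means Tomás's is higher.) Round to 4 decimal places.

-0.0200

P(θ) = c + (1 − c) · 1 / (1 + exp(−a(θ − b)))
P(Zara) = 0.2305  [exponent -7.3250]
P(Tomás) = 0.2505  [exponent -3.6000]
Difference = 0.2305 − 0.2505 = -0.0200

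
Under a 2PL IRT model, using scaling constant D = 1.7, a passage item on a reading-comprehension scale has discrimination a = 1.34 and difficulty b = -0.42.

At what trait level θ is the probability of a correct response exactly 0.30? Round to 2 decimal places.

-0.79

P(θ) = 1 / (1 + exp(−D·a(θ − b)))
logit = ln(0.3000/0.7000) = -0.8473
θ = b + logit/(1.7·a) = -0.42 + (-0.8473)/2.2780 = -0.7919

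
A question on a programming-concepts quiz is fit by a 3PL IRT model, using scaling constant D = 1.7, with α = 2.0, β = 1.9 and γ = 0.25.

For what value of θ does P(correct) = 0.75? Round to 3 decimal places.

P(θ) = γ + (1 − γ) · 1 / (1 + exp(−D·α(θ − β)))
Remove guessing floor: (0.75 − 0.25)/(1 − 0.25) = 0.6667
logit = ln(0.6667/0.3333) = 0.6931
θ = β + logit/(1.7·α) = 1.9 + 0.6931/3.4000 = 2.1039

2.104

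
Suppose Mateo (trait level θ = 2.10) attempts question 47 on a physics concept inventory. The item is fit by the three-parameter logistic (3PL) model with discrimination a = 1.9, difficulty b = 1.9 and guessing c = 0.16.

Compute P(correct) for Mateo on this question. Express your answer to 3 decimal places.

P(θ) = c + (1 − c) · 1 / (1 + exp(−a(θ − b)))
Exponent: 1.9 × (2.10 − 1.9) = 0.3800
1/(1 + e^{-0.3800}) = 0.5939
P = 0.16 + 0.84 × 0.5939 = 0.6589

0.659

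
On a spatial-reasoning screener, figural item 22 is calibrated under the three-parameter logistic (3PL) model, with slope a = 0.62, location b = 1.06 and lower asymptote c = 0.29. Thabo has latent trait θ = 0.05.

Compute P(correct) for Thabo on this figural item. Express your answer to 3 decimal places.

0.537

P(θ) = c + (1 − c) · 1 / (1 + exp(−a(θ − b)))
Exponent: 0.62 × (0.05 − 1.06) = -0.6262
1/(1 + e^{0.6262}) = 0.3484
P = 0.29 + 0.71 × 0.3484 = 0.5373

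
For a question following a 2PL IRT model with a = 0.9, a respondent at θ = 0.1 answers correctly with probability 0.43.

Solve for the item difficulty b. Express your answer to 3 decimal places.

0.413

P(θ) = 1 / (1 + exp(−a(θ − b)))
logit(0.43) = ln(0.43/0.57) = -0.2819
b = θ − logit/(a) = 0.1 − (-0.2819)/0.9000 = 0.4132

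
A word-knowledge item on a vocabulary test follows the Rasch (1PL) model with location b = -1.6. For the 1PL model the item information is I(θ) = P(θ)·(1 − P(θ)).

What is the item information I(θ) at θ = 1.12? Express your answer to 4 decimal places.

0.0580

P = 1/(1+e^{-2.7200}) = 0.9382
P(1−P) = 0.9382 × 0.0618 = 0.0580
I = P(1−P) = 0.05798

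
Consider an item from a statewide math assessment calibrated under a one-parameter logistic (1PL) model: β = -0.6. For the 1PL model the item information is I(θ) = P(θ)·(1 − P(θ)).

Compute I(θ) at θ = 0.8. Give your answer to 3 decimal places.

P = 1/(1+e^{-1.4000}) = 0.8022
P(1−P) = 0.8022 × 0.1978 = 0.1587
I = P(1−P) = 0.15868

0.159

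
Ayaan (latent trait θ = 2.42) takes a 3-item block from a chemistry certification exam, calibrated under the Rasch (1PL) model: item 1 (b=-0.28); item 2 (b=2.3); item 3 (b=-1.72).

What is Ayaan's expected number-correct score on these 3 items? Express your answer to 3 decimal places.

2.451

P(θ) = 1 / (1 + exp(−(θ − b)))
P_1 = 1/(1+e^{-2.7000}) = 0.9370
P_2 = 1/(1+e^{-0.1200}) = 0.5300
P_3 = 1/(1+e^{-4.1400}) = 0.9843
E[score] = 0.9370 + 0.5300 + 0.9843 = 2.4513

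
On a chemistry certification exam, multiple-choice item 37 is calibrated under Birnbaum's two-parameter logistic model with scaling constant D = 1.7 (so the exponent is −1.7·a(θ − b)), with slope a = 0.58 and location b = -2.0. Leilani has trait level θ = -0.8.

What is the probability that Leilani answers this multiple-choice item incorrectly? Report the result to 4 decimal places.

0.2345

P(θ) = 1 / (1 + exp(−D·a(θ − b)))
Exponent: 1.7 × 0.58 × (-0.8 − (-2.0)) = 1.1832
1/(1 + e^{-1.1832}) = 0.7655
P = 0.7655
P(incorrect) = 1 − 0.7655 = 0.2345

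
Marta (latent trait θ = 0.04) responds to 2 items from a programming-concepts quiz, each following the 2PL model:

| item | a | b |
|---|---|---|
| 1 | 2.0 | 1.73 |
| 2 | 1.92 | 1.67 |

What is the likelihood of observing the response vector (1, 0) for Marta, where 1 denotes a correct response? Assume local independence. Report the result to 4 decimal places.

0.0315

P(θ) = 1 / (1 + exp(−a(θ − b)))
P_1 = 1/(1+e^{3.3800}) = 0.0329
P_2 = 1/(1+e^{3.1296}) = 0.0419
L = P_1 × (1−P_2) = 0.0329 × 0.9581 = 0.03155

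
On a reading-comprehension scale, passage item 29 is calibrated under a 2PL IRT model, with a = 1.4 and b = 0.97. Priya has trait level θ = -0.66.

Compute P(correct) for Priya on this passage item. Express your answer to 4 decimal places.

P(θ) = 1 / (1 + exp(−a(θ − b)))
Exponent: 1.4 × (-0.66 − 0.97) = -2.2820
1/(1 + e^{2.2820}) = 0.0926

0.0926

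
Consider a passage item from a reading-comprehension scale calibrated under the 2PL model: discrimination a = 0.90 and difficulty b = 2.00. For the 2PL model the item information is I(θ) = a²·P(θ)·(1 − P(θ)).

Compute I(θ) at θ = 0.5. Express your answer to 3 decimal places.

0.132

P = 1/(1+e^{1.3500}) = 0.2059
P(1−P) = 0.2059 × 0.7941 = 0.1635
I = a² × P(1−P) = 0.90² × 0.1635 = 0.13243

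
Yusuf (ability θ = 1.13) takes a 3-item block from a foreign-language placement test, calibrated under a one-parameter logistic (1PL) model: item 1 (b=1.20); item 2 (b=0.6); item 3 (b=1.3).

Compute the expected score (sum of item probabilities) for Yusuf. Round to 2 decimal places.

1.57

P(θ) = 1 / (1 + exp(−(θ − b)))
P_1 = 1/(1+e^{0.0700}) = 0.4825
P_2 = 1/(1+e^{-0.5300}) = 0.6295
P_3 = 1/(1+e^{0.1700}) = 0.4576
E[score] = 0.4825 + 0.6295 + 0.4576 = 1.5696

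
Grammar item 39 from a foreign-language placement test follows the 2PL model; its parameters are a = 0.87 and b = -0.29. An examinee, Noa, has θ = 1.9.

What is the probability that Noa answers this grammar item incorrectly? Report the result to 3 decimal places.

P(θ) = 1 / (1 + exp(−a(θ − b)))
Exponent: 0.87 × (1.9 − (-0.29)) = 1.9053
1/(1 + e^{-1.9053}) = 0.8705
P(incorrect) = 1 − 0.8705 = 0.1295

0.130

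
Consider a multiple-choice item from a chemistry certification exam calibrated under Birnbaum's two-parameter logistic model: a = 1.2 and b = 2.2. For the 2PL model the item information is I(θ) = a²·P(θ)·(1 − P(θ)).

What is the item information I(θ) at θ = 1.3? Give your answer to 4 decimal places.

P = 1/(1+e^{1.0800}) = 0.2535
P(1−P) = 0.2535 × 0.7465 = 0.1892
I = a² × P(1−P) = 1.2² × 0.1892 = 0.27251

0.2725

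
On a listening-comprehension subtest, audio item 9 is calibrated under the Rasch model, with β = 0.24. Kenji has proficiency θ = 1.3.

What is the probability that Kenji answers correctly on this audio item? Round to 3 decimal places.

0.743

P(θ) = 1 / (1 + exp(−(θ − β)))
Exponent: (1.3 − 0.24) = 1.0600
1/(1 + e^{-1.0600}) = 0.7427
P = 0.7427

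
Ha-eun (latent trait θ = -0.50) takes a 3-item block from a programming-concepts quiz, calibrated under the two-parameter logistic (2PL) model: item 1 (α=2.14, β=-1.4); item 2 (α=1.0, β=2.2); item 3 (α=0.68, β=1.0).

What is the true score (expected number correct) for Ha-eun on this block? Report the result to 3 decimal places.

1.201

P(θ) = 1 / (1 + exp(−α(θ − β)))
P_1 = 1/(1+e^{-1.9260}) = 0.8728
P_2 = 1/(1+e^{2.7000}) = 0.0630
P_3 = 1/(1+e^{1.0200}) = 0.2650
E[score] = 0.8728 + 0.0630 + 0.2650 = 1.2008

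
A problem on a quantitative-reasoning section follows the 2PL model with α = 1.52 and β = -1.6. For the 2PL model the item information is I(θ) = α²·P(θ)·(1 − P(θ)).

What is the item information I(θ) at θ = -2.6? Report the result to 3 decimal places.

0.340

P = 1/(1+e^{1.5200}) = 0.1795
P(1−P) = 0.1795 × 0.8205 = 0.1473
I = α² × P(1−P) = 1.52² × 0.1473 = 0.34022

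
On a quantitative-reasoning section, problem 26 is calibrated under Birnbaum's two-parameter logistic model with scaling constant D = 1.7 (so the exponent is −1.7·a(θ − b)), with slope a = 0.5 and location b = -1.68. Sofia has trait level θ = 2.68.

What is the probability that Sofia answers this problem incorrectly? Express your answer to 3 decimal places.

P(θ) = 1 / (1 + exp(−D·a(θ − b)))
Exponent: 1.7 × 0.5 × (2.68 − (-1.68)) = 3.7060
1/(1 + e^{-3.7060}) = 0.9760
P = 0.9760
P(incorrect) = 1 − 0.9760 = 0.0240

0.024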